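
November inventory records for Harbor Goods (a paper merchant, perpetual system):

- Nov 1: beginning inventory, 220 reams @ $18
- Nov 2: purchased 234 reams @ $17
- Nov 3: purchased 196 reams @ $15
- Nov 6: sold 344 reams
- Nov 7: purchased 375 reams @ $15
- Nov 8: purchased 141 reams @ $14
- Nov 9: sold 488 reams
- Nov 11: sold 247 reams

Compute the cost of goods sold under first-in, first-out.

COGS = $17,259

Nov 6, 344 sold [FIFO — oldest first]: 220 @ $18 + 124 @ $17 = $6,068
Nov 9, 488 sold [FIFO — oldest first]: 110 @ $17 + 196 @ $15 + 182 @ $15 = $7,540
Nov 11, 247 sold [FIFO — oldest first]: 193 @ $15 + 54 @ $14 = $3,651
Total COGS = $6,068 + $7,540 + $3,651 = $17,259
Ending inventory: 87 @ $14 = $1,218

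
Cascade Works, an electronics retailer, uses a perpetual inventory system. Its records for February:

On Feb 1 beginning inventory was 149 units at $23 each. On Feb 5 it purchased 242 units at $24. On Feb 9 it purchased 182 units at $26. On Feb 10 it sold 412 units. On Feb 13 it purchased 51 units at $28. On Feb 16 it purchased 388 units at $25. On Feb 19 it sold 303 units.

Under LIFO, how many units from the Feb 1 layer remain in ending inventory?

149

Feb 10, 412 sold [LIFO — newest first]: 182 @ $26 + 230 @ $24 = $10,252
Feb 19, 303 sold [LIFO — newest first]: 303 @ $25 = $7,575
Total COGS = $10,252 + $7,575 = $17,827
Ending inventory: 149 @ $23 + 12 @ $24 + 51 @ $28 + 85 @ $25 = $7,268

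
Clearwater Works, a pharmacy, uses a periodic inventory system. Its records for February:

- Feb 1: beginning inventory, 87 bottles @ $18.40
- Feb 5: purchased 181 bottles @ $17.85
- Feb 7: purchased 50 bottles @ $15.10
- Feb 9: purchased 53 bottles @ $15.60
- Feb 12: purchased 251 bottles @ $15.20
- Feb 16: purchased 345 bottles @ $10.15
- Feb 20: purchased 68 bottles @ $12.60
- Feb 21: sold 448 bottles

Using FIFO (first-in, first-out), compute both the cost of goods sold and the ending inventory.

COGS = $7,583.85; ending inventory = $7,003.35

Feb 21, 448 sold [FIFO — oldest first]: 87 @ $18.40 + 181 @ $17.85 + 50 @ $15.10 + 53 @ $15.60 + 77 @ $15.20 = $7,583.85
Ending inventory: 174 @ $15.20 + 345 @ $10.15 + 68 @ $12.60 = $7,003.35
Check: goods available $14,587.20 = COGS $7,583.85 + ending $7,003.35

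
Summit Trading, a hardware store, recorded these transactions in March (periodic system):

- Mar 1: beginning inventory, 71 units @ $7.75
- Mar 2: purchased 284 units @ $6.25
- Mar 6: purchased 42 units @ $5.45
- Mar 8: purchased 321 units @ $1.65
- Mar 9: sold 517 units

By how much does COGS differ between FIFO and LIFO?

$1,031.10

FIFO COGS: 71 @ $7.75 + 284 @ $6.25 + 42 @ $5.45 + 120 @ $1.65 = $2,752.15
LIFO COGS: 321 @ $1.65 + 42 @ $5.45 + 154 @ $6.25 = $1,721.05
Difference = |$2,752.15 − $1,721.05| = $1,031.10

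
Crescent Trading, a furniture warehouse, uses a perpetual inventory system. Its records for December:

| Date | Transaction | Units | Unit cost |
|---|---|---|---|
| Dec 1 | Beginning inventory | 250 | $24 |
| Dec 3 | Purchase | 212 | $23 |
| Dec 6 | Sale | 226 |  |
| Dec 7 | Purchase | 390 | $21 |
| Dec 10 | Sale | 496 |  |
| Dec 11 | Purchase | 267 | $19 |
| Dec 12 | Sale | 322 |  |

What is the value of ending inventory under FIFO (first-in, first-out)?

Ending inventory = $1,425

Dec 6, 226 sold [FIFO — oldest first]: 226 @ $24 = $5,424
Dec 10, 496 sold [FIFO — oldest first]: 24 @ $24 + 212 @ $23 + 260 @ $21 = $10,912
Dec 12, 322 sold [FIFO — oldest first]: 130 @ $21 + 192 @ $19 = $6,378
Total COGS = $5,424 + $10,912 + $6,378 = $22,714
Ending inventory: 75 @ $19 = $1,425
Check: goods available $24,139 = COGS $22,714 + ending $1,425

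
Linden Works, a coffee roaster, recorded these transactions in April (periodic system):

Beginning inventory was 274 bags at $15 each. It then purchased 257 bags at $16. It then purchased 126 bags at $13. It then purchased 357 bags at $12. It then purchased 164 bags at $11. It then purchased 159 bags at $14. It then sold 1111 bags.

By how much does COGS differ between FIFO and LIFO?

$427

FIFO COGS: 274 @ $15 + 257 @ $16 + 126 @ $13 + 357 @ $12 + 97 @ $11 = $15,211
LIFO COGS: 159 @ $14 + 164 @ $11 + 357 @ $12 + 126 @ $13 + 257 @ $16 + 48 @ $15 = $14,784
Difference = |$15,211 − $14,784| = $427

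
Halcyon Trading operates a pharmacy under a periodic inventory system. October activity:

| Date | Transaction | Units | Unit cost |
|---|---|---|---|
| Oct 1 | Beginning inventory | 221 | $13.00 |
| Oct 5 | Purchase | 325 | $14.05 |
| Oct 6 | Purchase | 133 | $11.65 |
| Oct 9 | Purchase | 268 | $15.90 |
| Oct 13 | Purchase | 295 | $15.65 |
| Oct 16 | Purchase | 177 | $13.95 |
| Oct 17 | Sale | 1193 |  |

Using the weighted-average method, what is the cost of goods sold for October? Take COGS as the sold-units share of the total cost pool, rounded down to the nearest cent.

COGS = $17,096.97

Oct 17, sell 1193: 1193/1419 × $20,335.80 → $17,096.97
Ending inventory (cost pool remaining) = $3,238.83
Check: goods available $20,335.80 = COGS $17,096.97 + ending $3,238.83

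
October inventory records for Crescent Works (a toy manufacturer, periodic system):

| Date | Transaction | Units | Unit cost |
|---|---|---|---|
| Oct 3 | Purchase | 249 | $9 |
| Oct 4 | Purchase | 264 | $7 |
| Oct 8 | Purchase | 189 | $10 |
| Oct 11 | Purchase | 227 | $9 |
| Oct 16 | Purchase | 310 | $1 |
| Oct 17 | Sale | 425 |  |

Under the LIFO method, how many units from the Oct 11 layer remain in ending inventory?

Oct 17, 425 sold [LIFO — newest first]: 310 @ $1 + 115 @ $9 = $1,345
Ending inventory: 249 @ $9 + 264 @ $7 + 189 @ $10 + 112 @ $9 = $6,987

112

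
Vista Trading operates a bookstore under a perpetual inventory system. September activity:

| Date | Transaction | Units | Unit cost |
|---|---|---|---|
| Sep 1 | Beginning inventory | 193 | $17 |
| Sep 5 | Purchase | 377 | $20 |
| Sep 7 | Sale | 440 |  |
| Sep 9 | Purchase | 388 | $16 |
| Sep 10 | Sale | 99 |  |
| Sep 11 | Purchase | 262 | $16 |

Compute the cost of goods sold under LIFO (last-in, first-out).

Sep 7, 440 sold [LIFO — newest first]: 377 @ $20 + 63 @ $17 = $8,611
Sep 10, 99 sold [LIFO — newest first]: 99 @ $16 = $1,584
Total COGS = $8,611 + $1,584 = $10,195
Ending inventory: 130 @ $17 + 289 @ $16 + 262 @ $16 = $11,026

COGS = $10,195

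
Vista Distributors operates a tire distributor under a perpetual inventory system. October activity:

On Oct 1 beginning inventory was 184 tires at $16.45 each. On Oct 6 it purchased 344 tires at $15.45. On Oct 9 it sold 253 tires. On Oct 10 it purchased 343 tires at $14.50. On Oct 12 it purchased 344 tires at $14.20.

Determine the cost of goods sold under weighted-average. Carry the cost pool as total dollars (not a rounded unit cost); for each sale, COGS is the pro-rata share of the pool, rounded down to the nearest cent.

COGS = $3,997.01

After Oct 1: 184 on hand, pool $3,026.80 (≈ $16.4500 each)
After Oct 6: 528 on hand, pool $8,341.60 (≈ $15.7985 each)
Oct 9, sell 253: 253/528 × $8,341.60 → $3,997.01
After Oct 10: 618 on hand, pool $9,318.09 (≈ $15.0778 each)
After Oct 12: 962 on hand, pool $14,202.89 (≈ $14.7639 each)
Ending inventory (cost pool remaining) = $14,202.89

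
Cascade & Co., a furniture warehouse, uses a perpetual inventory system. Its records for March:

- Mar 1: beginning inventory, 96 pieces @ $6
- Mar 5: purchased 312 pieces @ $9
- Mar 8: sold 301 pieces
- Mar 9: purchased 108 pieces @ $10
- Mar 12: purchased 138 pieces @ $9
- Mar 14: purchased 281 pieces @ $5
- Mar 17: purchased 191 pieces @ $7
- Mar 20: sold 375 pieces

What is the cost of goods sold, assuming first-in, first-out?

Mar 8, 301 sold [FIFO — oldest first]: 96 @ $6 + 205 @ $9 = $2,421
Mar 20, 375 sold [FIFO — oldest first]: 107 @ $9 + 108 @ $10 + 138 @ $9 + 22 @ $5 = $3,395
Total COGS = $2,421 + $3,395 = $5,816
Ending inventory: 259 @ $5 + 191 @ $7 = $2,632

COGS = $5,816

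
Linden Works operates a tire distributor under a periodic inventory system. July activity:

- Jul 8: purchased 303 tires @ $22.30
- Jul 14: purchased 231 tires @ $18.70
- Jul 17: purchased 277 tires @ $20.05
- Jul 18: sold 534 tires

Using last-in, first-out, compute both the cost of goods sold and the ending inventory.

COGS = $10,453.35; ending inventory = $6,177.10

Jul 18, 534 sold [LIFO — newest first]: 277 @ $20.05 + 231 @ $18.70 + 26 @ $22.30 = $10,453.35
Ending inventory: 277 @ $22.30 = $6,177.10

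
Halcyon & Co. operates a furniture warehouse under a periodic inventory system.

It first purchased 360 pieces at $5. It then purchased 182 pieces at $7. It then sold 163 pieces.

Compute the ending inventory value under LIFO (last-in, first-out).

Ending inventory = $1,933

Sale 1 (163) [LIFO — newest first]: 163 @ $7 = $1,141
Ending inventory: 360 @ $5 + 19 @ $7 = $1,933
Check: goods available $3,074 = COGS $1,141 + ending $1,933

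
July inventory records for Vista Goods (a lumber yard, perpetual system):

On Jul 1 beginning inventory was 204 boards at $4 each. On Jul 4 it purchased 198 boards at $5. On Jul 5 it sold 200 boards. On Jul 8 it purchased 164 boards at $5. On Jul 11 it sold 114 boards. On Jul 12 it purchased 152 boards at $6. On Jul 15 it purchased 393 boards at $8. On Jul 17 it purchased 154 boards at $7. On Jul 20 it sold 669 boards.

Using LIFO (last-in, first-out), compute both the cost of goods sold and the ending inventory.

COGS = $6,522; ending inventory = $1,238

Jul 5, 200 sold [LIFO — newest first]: 198 @ $5 + 2 @ $4 = $998
Jul 11, 114 sold [LIFO — newest first]: 114 @ $5 = $570
Jul 20, 669 sold [LIFO — newest first]: 154 @ $7 + 393 @ $8 + 122 @ $6 = $4,954
Total COGS = $998 + $570 + $4,954 = $6,522
Ending inventory: 202 @ $4 + 50 @ $5 + 30 @ $6 = $1,238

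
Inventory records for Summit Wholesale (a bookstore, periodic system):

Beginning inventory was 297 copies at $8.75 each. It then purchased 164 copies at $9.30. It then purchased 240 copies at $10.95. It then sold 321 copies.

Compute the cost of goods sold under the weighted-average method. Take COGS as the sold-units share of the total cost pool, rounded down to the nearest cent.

Sale 1, sell 321: 321/701 × $6,751.95 → $3,091.83
Ending inventory (cost pool remaining) = $3,660.12

COGS = $3,091.83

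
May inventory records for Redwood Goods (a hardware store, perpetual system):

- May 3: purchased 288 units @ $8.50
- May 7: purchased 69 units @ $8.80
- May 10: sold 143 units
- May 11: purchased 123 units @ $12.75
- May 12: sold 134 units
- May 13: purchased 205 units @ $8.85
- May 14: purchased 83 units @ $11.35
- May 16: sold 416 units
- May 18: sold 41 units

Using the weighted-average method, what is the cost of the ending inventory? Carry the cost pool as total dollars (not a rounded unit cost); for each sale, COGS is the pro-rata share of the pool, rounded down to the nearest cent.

Ending inventory = $332.68

After May 3: 288 on hand, pool $2,448.00 (≈ $8.5000 each)
After May 7: 357 on hand, pool $3,055.20 (≈ $8.5580 each)
May 10, sell 143: 143/357 × $3,055.20 → $1,223.79
After May 11: 337 on hand, pool $3,399.66 (≈ $10.0880 each)
May 12, sell 134: 134/337 × $3,399.66 → $1,351.79
After May 13: 408 on hand, pool $3,862.12 (≈ $9.4660 each)
After May 14: 491 on hand, pool $4,804.17 (≈ $9.7845 each)
May 16, sell 416: 416/491 × $4,804.17 → $4,070.33
May 18, sell 41: 41/75 × $733.84 → $401.16
Total COGS = $1,223.79 + $1,351.79 + $4,070.33 + $401.16 = $7,047.07
Ending inventory (cost pool remaining) = $332.68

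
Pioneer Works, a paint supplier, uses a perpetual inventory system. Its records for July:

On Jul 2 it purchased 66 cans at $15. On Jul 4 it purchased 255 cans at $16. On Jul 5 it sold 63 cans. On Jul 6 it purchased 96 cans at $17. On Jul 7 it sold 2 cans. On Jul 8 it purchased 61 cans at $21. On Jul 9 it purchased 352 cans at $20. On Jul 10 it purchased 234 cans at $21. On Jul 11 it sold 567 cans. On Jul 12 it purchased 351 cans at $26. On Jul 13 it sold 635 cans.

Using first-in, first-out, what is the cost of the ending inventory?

Jul 5, 63 sold [FIFO — oldest first]: 63 @ $15 = $945
Jul 7, 2 sold [FIFO — oldest first]: 2 @ $15 = $30
Jul 11, 567 sold [FIFO — oldest first]: 1 @ $15 + 255 @ $16 + 96 @ $17 + 61 @ $21 + 154 @ $20 = $10,088
Jul 13, 635 sold [FIFO — oldest first]: 198 @ $20 + 234 @ $21 + 203 @ $26 = $14,152
Total COGS = $945 + $30 + $10,088 + $14,152 = $25,215
Ending inventory: 148 @ $26 = $3,848

Ending inventory = $3,848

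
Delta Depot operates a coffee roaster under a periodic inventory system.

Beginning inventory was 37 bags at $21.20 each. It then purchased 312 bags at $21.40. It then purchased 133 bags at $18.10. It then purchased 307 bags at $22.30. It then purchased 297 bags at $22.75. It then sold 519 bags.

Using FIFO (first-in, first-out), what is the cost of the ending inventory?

Ending inventory = $12,777.75

Sale 1 (519) [FIFO — oldest first]: 37 @ $21.20 + 312 @ $21.40 + 133 @ $18.10 + 37 @ $22.30 = $10,693.60
Ending inventory: 270 @ $22.30 + 297 @ $22.75 = $12,777.75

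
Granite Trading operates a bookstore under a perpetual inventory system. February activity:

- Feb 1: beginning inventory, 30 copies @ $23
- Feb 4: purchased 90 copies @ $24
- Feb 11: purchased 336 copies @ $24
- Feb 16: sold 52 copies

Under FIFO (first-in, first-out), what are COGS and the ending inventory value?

Feb 16, 52 sold [FIFO — oldest first]: 30 @ $23 + 22 @ $24 = $1,218
Ending inventory: 68 @ $24 + 336 @ $24 = $9,696
Check: goods available $10,914 = COGS $1,218 + ending $9,696

COGS = $1,218; ending inventory = $9,696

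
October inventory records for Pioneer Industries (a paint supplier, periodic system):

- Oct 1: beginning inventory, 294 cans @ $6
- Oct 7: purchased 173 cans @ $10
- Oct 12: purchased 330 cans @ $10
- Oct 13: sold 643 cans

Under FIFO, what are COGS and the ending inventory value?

Oct 13, 643 sold [FIFO — oldest first]: 294 @ $6 + 173 @ $10 + 176 @ $10 = $5,254
Ending inventory: 154 @ $10 = $1,540
Check: goods available $6,794 = COGS $5,254 + ending $1,540

COGS = $5,254; ending inventory = $1,540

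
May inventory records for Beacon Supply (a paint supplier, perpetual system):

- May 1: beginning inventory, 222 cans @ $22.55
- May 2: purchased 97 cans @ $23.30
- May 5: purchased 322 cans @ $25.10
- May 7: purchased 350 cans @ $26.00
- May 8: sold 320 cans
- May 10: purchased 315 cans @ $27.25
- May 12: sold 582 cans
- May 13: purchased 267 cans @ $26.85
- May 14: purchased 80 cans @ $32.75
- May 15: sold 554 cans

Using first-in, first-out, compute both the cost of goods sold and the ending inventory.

May 8, 320 sold [FIFO — oldest first]: 222 @ $22.55 + 97 @ $23.30 + 1 @ $25.10 = $7,291.30
May 12, 582 sold [FIFO — oldest first]: 321 @ $25.10 + 261 @ $26.00 = $14,843.10
May 15, 554 sold [FIFO — oldest first]: 89 @ $26.00 + 315 @ $27.25 + 150 @ $26.85 = $14,925.25
Total COGS = $7,291.30 + $14,843.10 + $14,925.25 = $37,059.65
Ending inventory: 117 @ $26.85 + 80 @ $32.75 = $5,761.45
Check: goods available $42,821.10 = COGS $37,059.65 + ending $5,761.45

COGS = $37,059.65; ending inventory = $5,761.45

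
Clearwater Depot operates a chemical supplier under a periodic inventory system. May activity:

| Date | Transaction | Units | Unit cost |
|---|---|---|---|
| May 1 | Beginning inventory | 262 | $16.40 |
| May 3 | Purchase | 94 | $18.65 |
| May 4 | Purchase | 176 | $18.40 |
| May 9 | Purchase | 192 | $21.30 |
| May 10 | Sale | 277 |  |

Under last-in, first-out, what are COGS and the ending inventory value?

May 10, 277 sold [LIFO — newest first]: 192 @ $21.30 + 85 @ $18.40 = $5,653.60
Ending inventory: 262 @ $16.40 + 94 @ $18.65 + 91 @ $18.40 = $7,724.30

COGS = $5,653.60; ending inventory = $7,724.30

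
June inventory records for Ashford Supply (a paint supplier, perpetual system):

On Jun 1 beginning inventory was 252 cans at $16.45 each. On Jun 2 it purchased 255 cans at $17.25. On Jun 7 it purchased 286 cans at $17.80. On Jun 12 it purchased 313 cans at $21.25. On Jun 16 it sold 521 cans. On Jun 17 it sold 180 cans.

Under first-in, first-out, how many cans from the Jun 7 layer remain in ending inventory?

Jun 16, 521 sold [FIFO — oldest first]: 252 @ $16.45 + 255 @ $17.25 + 14 @ $17.80 = $8,793.35
Jun 17, 180 sold [FIFO — oldest first]: 180 @ $17.80 = $3,204.00
Total COGS = $8,793.35 + $3,204.00 = $11,997.35
Ending inventory: 92 @ $17.80 + 313 @ $21.25 = $8,288.85
Check: goods available $20,286.20 = COGS $11,997.35 + ending $8,288.85

92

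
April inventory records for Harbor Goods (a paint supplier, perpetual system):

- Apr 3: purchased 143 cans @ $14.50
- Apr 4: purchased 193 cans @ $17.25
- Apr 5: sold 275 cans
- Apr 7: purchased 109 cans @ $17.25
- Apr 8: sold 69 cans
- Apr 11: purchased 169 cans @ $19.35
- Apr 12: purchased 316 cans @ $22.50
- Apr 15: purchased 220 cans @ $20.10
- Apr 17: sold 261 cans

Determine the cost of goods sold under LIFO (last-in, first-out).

COGS = $11,053.00

Apr 5, 275 sold [LIFO — newest first]: 193 @ $17.25 + 82 @ $14.50 = $4,518.25
Apr 8, 69 sold [LIFO — newest first]: 69 @ $17.25 = $1,190.25
Apr 17, 261 sold [LIFO — newest first]: 220 @ $20.10 + 41 @ $22.50 = $5,344.50
Total COGS = $4,518.25 + $1,190.25 + $5,344.50 = $11,053.00
Ending inventory: 61 @ $14.50 + 40 @ $17.25 + 169 @ $19.35 + 275 @ $22.50 = $11,032.15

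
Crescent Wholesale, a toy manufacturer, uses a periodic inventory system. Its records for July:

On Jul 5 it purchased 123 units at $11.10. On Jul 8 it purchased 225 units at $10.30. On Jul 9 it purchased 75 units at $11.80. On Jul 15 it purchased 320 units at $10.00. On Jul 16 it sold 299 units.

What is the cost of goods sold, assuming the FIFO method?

COGS = $3,178.10

Jul 16, 299 sold [FIFO — oldest first]: 123 @ $11.10 + 176 @ $10.30 = $3,178.10
Ending inventory: 49 @ $10.30 + 75 @ $11.80 + 320 @ $10.00 = $4,589.70
Check: goods available $7,767.80 = COGS $3,178.10 + ending $4,589.70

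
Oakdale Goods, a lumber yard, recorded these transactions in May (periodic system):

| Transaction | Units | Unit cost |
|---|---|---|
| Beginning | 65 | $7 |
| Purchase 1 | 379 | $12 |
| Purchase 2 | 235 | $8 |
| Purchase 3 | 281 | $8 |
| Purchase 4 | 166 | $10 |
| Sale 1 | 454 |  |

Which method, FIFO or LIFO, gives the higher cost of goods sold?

FIFO

FIFO COGS: 65 @ $7 + 379 @ $12 + 10 @ $8 = $5,083
LIFO COGS: 166 @ $10 + 281 @ $8 + 7 @ $8 = $3,964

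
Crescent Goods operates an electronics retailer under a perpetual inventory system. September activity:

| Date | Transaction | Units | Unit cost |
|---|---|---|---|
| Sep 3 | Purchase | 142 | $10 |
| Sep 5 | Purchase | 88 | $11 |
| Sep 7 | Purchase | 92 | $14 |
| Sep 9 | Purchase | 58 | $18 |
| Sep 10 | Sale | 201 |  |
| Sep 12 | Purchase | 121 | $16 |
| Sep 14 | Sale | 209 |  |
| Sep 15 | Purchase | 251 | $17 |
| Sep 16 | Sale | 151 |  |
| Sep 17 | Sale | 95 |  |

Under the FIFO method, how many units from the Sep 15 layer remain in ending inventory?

96

Sep 10, 201 sold [FIFO — oldest first]: 142 @ $10 + 59 @ $11 = $2,069
Sep 14, 209 sold [FIFO — oldest first]: 29 @ $11 + 92 @ $14 + 58 @ $18 + 30 @ $16 = $3,131
Sep 16, 151 sold [FIFO — oldest first]: 91 @ $16 + 60 @ $17 = $2,476
Sep 17, 95 sold [FIFO — oldest first]: 95 @ $17 = $1,615
Total COGS = $2,069 + $3,131 + $2,476 + $1,615 = $9,291
Ending inventory: 96 @ $17 = $1,632
Check: goods available $10,923 = COGS $9,291 + ending $1,632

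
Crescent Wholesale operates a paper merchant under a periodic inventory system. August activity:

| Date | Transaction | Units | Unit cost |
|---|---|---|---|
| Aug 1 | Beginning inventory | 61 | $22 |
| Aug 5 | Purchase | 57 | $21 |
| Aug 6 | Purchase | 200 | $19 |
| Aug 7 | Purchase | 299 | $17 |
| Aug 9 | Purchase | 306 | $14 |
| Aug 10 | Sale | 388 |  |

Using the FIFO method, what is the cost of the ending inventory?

Ending inventory = $8,177

Aug 10, 388 sold [FIFO — oldest first]: 61 @ $22 + 57 @ $21 + 200 @ $19 + 70 @ $17 = $7,529
Ending inventory: 229 @ $17 + 306 @ $14 = $8,177
Check: goods available $15,706 = COGS $7,529 + ending $8,177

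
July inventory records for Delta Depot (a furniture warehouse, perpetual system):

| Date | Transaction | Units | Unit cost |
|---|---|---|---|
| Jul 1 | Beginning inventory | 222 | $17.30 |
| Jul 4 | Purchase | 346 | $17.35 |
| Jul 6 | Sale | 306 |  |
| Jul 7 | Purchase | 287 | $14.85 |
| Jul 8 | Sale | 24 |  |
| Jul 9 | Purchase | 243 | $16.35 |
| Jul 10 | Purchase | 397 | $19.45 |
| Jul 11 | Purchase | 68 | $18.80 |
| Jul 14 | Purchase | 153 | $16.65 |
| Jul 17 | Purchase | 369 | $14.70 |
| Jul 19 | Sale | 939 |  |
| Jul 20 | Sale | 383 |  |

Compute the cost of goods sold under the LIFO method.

COGS = $27,976.55

Jul 6, 306 sold [LIFO — newest first]: 306 @ $17.35 = $5,309.10
Jul 8, 24 sold [LIFO — newest first]: 24 @ $14.85 = $356.40
Jul 19, 939 sold [LIFO — newest first]: 369 @ $14.70 + 153 @ $16.65 + 68 @ $18.80 + 349 @ $19.45 = $16,038.20
Jul 20, 383 sold [LIFO — newest first]: 48 @ $19.45 + 243 @ $16.35 + 92 @ $14.85 = $6,272.85
Total COGS = $5,309.10 + $356.40 + $16,038.20 + $6,272.85 = $27,976.55
Ending inventory: 222 @ $17.30 + 40 @ $17.35 + 171 @ $14.85 = $7,073.95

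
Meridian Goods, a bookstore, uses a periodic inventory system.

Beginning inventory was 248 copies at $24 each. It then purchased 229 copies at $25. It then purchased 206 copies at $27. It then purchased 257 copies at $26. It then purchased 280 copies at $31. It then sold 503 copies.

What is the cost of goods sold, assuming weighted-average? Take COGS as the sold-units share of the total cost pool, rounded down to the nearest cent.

Sale 1, sell 503: 503/1220 × $32,601.00 → $13,441.23
Ending inventory (cost pool remaining) = $19,159.77

COGS = $13,441.23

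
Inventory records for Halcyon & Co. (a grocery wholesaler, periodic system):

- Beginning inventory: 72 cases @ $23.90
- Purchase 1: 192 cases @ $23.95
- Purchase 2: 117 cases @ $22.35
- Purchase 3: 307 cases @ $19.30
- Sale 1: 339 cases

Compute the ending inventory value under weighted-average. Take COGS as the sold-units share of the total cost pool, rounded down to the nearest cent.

Ending inventory = $7,537.62

Sale 1, sell 339: 339/688 × $14,859.25 → $7,321.63
Ending inventory (cost pool remaining) = $7,537.62
Check: goods available $14,859.25 = COGS $7,321.63 + ending $7,537.62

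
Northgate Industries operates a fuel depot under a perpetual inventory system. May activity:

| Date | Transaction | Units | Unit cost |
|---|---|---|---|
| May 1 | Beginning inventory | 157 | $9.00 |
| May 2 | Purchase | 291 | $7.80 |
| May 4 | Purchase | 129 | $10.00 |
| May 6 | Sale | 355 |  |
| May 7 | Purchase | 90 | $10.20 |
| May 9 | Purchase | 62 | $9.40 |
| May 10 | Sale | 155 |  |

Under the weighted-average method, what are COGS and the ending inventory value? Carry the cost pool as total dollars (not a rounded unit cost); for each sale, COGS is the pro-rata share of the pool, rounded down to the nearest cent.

After May 1: 157 on hand, pool $1,413.00 (≈ $9.0000 each)
After May 2: 448 on hand, pool $3,682.80 (≈ $8.2205 each)
After May 4: 577 on hand, pool $4,972.80 (≈ $8.6184 each)
May 6, sell 355: 355/577 × $4,972.80 → $3,059.52
After May 7: 312 on hand, pool $2,831.28 (≈ $9.0746 each)
After May 9: 374 on hand, pool $3,414.08 (≈ $9.1286 each)
May 10, sell 155: 155/374 × $3,414.08 → $1,414.92
Total COGS = $3,059.52 + $1,414.92 = $4,474.44
Ending inventory (cost pool remaining) = $1,999.16
Check: goods available $6,473.60 = COGS $4,474.44 + ending $1,999.16

COGS = $4,474.44; ending inventory = $1,999.16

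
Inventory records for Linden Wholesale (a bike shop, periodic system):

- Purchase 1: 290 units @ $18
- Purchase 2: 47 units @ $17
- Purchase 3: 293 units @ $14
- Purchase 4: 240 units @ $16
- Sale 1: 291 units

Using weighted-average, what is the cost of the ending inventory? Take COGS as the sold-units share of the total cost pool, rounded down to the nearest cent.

Ending inventory = $9,291.29

Sale 1, sell 291: 291/870 × $13,961.00 → $4,669.71
Ending inventory (cost pool remaining) = $9,291.29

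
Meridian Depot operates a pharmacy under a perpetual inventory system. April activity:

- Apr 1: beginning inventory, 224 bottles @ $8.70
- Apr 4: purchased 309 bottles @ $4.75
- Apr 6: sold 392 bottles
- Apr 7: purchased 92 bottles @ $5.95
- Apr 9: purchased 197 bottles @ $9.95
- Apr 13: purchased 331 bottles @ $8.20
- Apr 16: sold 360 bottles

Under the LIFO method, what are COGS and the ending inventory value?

COGS = $5,192.60; ending inventory = $3,445.70

Apr 6, 392 sold [LIFO — newest first]: 309 @ $4.75 + 83 @ $8.70 = $2,189.85
Apr 16, 360 sold [LIFO — newest first]: 331 @ $8.20 + 29 @ $9.95 = $3,002.75
Total COGS = $2,189.85 + $3,002.75 = $5,192.60
Ending inventory: 141 @ $8.70 + 92 @ $5.95 + 168 @ $9.95 = $3,445.70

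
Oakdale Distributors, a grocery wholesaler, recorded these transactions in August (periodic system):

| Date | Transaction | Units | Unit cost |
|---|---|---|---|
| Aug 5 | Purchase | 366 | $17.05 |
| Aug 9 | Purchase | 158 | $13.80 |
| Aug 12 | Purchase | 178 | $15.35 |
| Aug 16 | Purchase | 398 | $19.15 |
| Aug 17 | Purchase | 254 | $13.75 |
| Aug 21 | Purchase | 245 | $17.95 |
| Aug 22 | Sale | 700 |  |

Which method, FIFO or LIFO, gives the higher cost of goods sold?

FIFO COGS: 366 @ $17.05 + 158 @ $13.80 + 176 @ $15.35 = $11,122.30
LIFO COGS: 245 @ $17.95 + 254 @ $13.75 + 201 @ $19.15 = $11,739.40

LIFO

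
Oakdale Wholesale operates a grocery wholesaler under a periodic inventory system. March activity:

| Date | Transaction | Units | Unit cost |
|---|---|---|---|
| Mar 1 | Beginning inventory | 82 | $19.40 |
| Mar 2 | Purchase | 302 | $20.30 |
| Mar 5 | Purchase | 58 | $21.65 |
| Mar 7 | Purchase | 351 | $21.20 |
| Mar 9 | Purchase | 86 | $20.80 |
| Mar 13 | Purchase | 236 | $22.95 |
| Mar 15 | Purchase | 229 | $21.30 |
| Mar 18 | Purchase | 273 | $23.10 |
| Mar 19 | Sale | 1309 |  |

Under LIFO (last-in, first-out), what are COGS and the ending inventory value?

COGS = $28,628.70; ending inventory = $6,178.60

Mar 19, 1309 sold [LIFO — newest first]: 273 @ $23.10 + 229 @ $21.30 + 236 @ $22.95 + 86 @ $20.80 + 351 @ $21.20 + 58 @ $21.65 + 76 @ $20.30 = $28,628.70
Ending inventory: 82 @ $19.40 + 226 @ $20.30 = $6,178.60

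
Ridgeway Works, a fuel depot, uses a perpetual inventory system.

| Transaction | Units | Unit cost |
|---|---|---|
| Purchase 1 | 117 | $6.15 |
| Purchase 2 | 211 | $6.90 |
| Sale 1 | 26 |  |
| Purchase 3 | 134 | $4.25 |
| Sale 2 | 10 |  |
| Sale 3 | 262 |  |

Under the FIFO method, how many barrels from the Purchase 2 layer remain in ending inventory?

Sale 1 (26) [FIFO — oldest first]: 26 @ $6.15 = $159.90
Sale 2 (10) [FIFO — oldest first]: 10 @ $6.15 = $61.50
Sale 3 (262) [FIFO — oldest first]: 81 @ $6.15 + 181 @ $6.90 = $1,747.05
Total COGS = $159.90 + $61.50 + $1,747.05 = $1,968.45
Ending inventory: 30 @ $6.90 + 134 @ $4.25 = $776.50

30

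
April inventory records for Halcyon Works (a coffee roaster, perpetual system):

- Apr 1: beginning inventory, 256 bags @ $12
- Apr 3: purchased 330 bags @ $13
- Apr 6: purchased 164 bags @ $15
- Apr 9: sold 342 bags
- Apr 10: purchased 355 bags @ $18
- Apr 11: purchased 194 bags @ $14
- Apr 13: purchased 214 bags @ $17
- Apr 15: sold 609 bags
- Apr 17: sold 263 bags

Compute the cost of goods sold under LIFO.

Apr 9, 342 sold [LIFO — newest first]: 164 @ $15 + 178 @ $13 = $4,774
Apr 15, 609 sold [LIFO — newest first]: 214 @ $17 + 194 @ $14 + 201 @ $18 = $9,972
Apr 17, 263 sold [LIFO — newest first]: 154 @ $18 + 109 @ $13 = $4,189
Total COGS = $4,774 + $9,972 + $4,189 = $18,935
Ending inventory: 256 @ $12 + 43 @ $13 = $3,631
Check: goods available $22,566 = COGS $18,935 + ending $3,631

COGS = $18,935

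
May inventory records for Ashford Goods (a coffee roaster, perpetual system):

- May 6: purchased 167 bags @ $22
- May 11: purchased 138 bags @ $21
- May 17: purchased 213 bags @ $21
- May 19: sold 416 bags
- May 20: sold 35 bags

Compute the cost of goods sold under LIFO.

COGS = $9,571

May 19, 416 sold [LIFO — newest first]: 213 @ $21 + 138 @ $21 + 65 @ $22 = $8,801
May 20, 35 sold [LIFO — newest first]: 35 @ $22 = $770
Total COGS = $8,801 + $770 = $9,571
Ending inventory: 67 @ $22 = $1,474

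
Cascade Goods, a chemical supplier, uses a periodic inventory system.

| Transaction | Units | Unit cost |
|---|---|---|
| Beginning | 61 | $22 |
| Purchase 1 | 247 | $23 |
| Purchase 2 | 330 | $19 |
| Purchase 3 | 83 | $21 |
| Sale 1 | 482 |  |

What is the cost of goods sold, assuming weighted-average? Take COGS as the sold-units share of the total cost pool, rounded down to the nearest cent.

Sale 1, sell 482: 482/721 × $15,036.00 → $10,051.80
Ending inventory (cost pool remaining) = $4,984.20

COGS = $10,051.80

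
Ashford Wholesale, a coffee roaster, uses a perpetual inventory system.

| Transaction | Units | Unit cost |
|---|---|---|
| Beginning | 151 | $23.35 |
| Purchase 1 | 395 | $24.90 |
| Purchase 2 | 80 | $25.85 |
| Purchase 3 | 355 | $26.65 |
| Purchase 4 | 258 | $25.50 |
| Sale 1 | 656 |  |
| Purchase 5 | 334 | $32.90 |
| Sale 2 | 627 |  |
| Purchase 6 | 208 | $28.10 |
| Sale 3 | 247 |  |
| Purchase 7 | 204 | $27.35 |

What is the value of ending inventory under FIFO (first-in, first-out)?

Sale 1 (656) [FIFO — oldest first]: 151 @ $23.35 + 395 @ $24.90 + 80 @ $25.85 + 30 @ $26.65 = $16,228.85
Sale 2 (627) [FIFO — oldest first]: 325 @ $26.65 + 258 @ $25.50 + 44 @ $32.90 = $16,687.85
Sale 3 (247) [FIFO — oldest first]: 247 @ $32.90 = $8,126.30
Total COGS = $16,228.85 + $16,687.85 + $8,126.30 = $41,043.00
Ending inventory: 43 @ $32.90 + 208 @ $28.10 + 204 @ $27.35 = $12,838.90
Check: goods available $53,881.90 = COGS $41,043.00 + ending $12,838.90

Ending inventory = $12,838.90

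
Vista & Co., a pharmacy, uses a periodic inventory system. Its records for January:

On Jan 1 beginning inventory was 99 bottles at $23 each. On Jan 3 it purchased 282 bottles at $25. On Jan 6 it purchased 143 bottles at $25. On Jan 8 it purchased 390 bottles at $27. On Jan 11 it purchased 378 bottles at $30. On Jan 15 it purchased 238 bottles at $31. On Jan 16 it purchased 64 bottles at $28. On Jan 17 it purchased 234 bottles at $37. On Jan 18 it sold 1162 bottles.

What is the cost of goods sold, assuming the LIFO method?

COGS = $35,864

Jan 18, 1162 sold [LIFO — newest first]: 234 @ $37 + 64 @ $28 + 238 @ $31 + 378 @ $30 + 248 @ $27 = $35,864
Ending inventory: 99 @ $23 + 282 @ $25 + 143 @ $25 + 142 @ $27 = $16,736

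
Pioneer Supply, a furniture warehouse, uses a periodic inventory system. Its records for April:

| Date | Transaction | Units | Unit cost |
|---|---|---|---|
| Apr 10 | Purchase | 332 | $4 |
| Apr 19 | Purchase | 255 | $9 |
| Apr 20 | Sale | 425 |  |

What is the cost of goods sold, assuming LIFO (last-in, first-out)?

Apr 20, 425 sold [LIFO — newest first]: 255 @ $9 + 170 @ $4 = $2,975
Ending inventory: 162 @ $4 = $648

COGS = $2,975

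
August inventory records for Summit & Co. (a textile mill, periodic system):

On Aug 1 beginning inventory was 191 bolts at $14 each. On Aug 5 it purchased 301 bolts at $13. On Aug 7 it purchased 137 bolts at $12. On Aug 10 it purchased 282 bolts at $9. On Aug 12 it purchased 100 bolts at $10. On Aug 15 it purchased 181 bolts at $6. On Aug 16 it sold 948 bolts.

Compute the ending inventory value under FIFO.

Aug 16, 948 sold [FIFO — oldest first]: 191 @ $14 + 301 @ $13 + 137 @ $12 + 282 @ $9 + 37 @ $10 = $11,139
Ending inventory: 63 @ $10 + 181 @ $6 = $1,716

Ending inventory = $1,716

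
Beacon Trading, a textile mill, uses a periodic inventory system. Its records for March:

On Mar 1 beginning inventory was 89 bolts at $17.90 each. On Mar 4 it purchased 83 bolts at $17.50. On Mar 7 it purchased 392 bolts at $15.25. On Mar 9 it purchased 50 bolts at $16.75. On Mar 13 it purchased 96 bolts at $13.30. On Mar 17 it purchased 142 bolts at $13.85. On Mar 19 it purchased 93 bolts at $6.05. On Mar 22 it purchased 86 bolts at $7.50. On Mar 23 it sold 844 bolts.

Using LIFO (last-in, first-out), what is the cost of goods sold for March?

Mar 23, 844 sold [LIFO — newest first]: 86 @ $7.50 + 93 @ $6.05 + 142 @ $13.85 + 96 @ $13.30 + 50 @ $16.75 + 377 @ $15.25 = $11,037.90
Ending inventory: 89 @ $17.90 + 83 @ $17.50 + 15 @ $15.25 = $3,274.35

COGS = $11,037.90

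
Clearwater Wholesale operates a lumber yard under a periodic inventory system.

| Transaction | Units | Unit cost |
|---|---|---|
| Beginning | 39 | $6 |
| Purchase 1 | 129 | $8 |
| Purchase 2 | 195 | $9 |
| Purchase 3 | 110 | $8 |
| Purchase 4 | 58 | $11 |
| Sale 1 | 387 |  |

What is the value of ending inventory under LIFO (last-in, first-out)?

Ending inventory = $1,074

Sale 1 (387) [LIFO — newest first]: 58 @ $11 + 110 @ $8 + 195 @ $9 + 24 @ $8 = $3,465
Ending inventory: 39 @ $6 + 105 @ $8 = $1,074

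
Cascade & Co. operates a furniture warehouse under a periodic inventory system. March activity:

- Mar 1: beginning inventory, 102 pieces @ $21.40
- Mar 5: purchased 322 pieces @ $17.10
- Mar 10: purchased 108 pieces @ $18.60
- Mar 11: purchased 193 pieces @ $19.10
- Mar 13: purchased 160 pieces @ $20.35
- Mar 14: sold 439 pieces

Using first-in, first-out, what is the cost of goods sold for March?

Mar 14, 439 sold [FIFO — oldest first]: 102 @ $21.40 + 322 @ $17.10 + 15 @ $18.60 = $7,968.00
Ending inventory: 93 @ $18.60 + 193 @ $19.10 + 160 @ $20.35 = $8,672.10

COGS = $7,968.00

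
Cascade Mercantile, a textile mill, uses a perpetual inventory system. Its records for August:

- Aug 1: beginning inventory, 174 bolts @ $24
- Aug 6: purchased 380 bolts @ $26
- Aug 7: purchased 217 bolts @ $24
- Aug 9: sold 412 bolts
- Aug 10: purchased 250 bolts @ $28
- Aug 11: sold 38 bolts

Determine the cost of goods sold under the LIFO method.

Aug 9, 412 sold [LIFO — newest first]: 217 @ $24 + 195 @ $26 = $10,278
Aug 11, 38 sold [LIFO — newest first]: 38 @ $28 = $1,064
Total COGS = $10,278 + $1,064 = $11,342
Ending inventory: 174 @ $24 + 185 @ $26 + 212 @ $28 = $14,922

COGS = $11,342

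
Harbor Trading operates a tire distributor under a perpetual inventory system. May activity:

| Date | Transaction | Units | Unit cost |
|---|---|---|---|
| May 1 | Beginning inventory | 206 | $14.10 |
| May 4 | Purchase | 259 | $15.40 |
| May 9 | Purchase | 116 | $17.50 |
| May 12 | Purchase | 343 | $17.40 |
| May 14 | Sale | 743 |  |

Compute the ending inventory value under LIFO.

May 14, 743 sold [LIFO — newest first]: 343 @ $17.40 + 116 @ $17.50 + 259 @ $15.40 + 25 @ $14.10 = $12,339.30
Ending inventory: 181 @ $14.10 = $2,552.10
Check: goods available $14,891.40 = COGS $12,339.30 + ending $2,552.10

Ending inventory = $2,552.10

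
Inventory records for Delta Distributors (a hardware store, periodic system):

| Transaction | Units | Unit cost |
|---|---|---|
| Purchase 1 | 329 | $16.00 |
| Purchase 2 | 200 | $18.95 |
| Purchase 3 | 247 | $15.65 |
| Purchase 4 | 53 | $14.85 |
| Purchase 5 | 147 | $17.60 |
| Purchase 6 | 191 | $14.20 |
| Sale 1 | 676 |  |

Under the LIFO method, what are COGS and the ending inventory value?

Sale 1 (676) [LIFO — newest first]: 191 @ $14.20 + 147 @ $17.60 + 53 @ $14.85 + 247 @ $15.65 + 38 @ $18.95 = $10,672.10
Ending inventory: 329 @ $16.00 + 162 @ $18.95 = $8,333.90

COGS = $10,672.10; ending inventory = $8,333.90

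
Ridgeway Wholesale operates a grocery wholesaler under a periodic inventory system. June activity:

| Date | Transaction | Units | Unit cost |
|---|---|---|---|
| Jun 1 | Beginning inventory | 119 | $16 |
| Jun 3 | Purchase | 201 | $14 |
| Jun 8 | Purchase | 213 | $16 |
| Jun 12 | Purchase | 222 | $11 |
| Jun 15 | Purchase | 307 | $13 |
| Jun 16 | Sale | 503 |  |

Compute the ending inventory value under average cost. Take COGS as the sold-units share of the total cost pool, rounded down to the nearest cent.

Jun 16, sell 503: 503/1062 × $14,559.00 → $6,895.64
Ending inventory (cost pool remaining) = $7,663.36
Check: goods available $14,559.00 = COGS $6,895.64 + ending $7,663.36

Ending inventory = $7,663.36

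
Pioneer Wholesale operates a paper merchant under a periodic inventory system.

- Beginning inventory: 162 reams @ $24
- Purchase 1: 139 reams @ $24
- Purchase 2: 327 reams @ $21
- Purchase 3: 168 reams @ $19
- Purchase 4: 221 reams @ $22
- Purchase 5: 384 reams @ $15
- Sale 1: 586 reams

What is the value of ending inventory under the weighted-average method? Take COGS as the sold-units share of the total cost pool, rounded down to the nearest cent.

Sale 1, sell 586: 586/1401 × $27,905.00 → $11,671.89
Ending inventory (cost pool remaining) = $16,233.11
Check: goods available $27,905.00 = COGS $11,671.89 + ending $16,233.11

Ending inventory = $16,233.11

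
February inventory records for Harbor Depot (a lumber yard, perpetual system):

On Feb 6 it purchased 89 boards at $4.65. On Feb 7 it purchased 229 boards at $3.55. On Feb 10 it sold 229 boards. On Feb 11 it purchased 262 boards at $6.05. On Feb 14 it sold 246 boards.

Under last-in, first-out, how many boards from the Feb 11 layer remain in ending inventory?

Feb 10, 229 sold [LIFO — newest first]: 229 @ $3.55 = $812.95
Feb 14, 246 sold [LIFO — newest first]: 246 @ $6.05 = $1,488.30
Total COGS = $812.95 + $1,488.30 = $2,301.25
Ending inventory: 89 @ $4.65 + 16 @ $6.05 = $510.65
Check: goods available $2,811.90 = COGS $2,301.25 + ending $510.65

16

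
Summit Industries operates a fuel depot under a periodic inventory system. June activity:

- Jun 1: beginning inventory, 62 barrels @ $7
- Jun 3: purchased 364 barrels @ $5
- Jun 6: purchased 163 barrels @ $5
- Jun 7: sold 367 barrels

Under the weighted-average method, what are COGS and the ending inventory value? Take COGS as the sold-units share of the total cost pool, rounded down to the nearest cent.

COGS = $1,912.26; ending inventory = $1,156.74

Jun 7, sell 367: 367/589 × $3,069.00 → $1,912.26
Ending inventory (cost pool remaining) = $1,156.74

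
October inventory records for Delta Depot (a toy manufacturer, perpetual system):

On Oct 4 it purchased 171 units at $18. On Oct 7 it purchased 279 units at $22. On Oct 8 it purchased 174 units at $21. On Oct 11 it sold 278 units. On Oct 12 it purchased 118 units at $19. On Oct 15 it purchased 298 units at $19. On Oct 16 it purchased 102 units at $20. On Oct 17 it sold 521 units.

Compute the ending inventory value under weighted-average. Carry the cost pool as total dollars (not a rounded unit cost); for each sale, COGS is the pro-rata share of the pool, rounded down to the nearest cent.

After Oct 4: 171 on hand, pool $3,078.00 (≈ $18.0000 each)
After Oct 7: 450 on hand, pool $9,216.00 (≈ $20.4800 each)
After Oct 8: 624 on hand, pool $12,870.00 (≈ $20.6250 each)
Oct 11, sell 278: 278/624 × $12,870.00 → $5,733.75
After Oct 12: 464 on hand, pool $9,378.25 (≈ $20.2117 each)
After Oct 15: 762 on hand, pool $15,040.25 (≈ $19.7379 each)
After Oct 16: 864 on hand, pool $17,080.25 (≈ $19.7688 each)
Oct 17, sell 521: 521/864 × $17,080.25 → $10,299.54
Total COGS = $5,733.75 + $10,299.54 = $16,033.29
Ending inventory (cost pool remaining) = $6,780.71

Ending inventory = $6,780.71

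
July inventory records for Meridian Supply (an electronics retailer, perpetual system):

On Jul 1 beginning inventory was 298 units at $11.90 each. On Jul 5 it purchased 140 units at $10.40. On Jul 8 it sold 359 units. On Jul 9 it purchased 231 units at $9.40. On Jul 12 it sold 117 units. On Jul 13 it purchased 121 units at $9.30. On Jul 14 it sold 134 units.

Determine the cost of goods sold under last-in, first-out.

COGS = $6,409.40

Jul 8, 359 sold [LIFO — newest first]: 140 @ $10.40 + 219 @ $11.90 = $4,062.10
Jul 12, 117 sold [LIFO — newest first]: 117 @ $9.40 = $1,099.80
Jul 14, 134 sold [LIFO — newest first]: 121 @ $9.30 + 13 @ $9.40 = $1,247.50
Total COGS = $4,062.10 + $1,099.80 + $1,247.50 = $6,409.40
Ending inventory: 79 @ $11.90 + 101 @ $9.40 = $1,889.50
Check: goods available $8,298.90 = COGS $6,409.40 + ending $1,889.50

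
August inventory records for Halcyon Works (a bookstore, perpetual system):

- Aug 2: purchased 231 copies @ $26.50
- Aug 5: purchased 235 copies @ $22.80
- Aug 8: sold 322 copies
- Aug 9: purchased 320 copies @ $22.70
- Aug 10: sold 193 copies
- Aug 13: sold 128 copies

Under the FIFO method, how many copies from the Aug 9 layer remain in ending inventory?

143

Aug 8, 322 sold [FIFO — oldest first]: 231 @ $26.50 + 91 @ $22.80 = $8,196.30
Aug 10, 193 sold [FIFO — oldest first]: 144 @ $22.80 + 49 @ $22.70 = $4,395.50
Aug 13, 128 sold [FIFO — oldest first]: 128 @ $22.70 = $2,905.60
Total COGS = $8,196.30 + $4,395.50 + $2,905.60 = $15,497.40
Ending inventory: 143 @ $22.70 = $3,246.10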